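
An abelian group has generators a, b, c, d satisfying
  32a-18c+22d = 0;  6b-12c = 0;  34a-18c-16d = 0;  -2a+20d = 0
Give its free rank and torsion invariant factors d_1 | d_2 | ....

rank_ℚ(R)=4; free=4−4=0
SNF(R) diag = [2, 6, 18, 18] → torsion [2, 6, 18, 18]

Answer: M ≅ ℤ/2 ⊕ ℤ/6 ⊕ ℤ/18 ⊕ ℤ/18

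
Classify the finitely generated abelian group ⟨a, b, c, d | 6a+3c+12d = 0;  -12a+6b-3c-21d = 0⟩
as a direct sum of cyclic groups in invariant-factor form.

Answer: M ≅ ℤ^2 ⊕ ℤ/3 ⊕ ℤ/3

Derivation:
rank_ℚ(R)=2; free=4−2=2
SNF(R) diag = [3, 3] → torsion [3, 3]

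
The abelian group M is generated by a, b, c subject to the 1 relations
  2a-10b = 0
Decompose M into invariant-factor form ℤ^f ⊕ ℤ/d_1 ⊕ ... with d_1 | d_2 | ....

rank_ℚ(R)=1; free=3−1=2
SNF(R) diag = [2] → torsion [2]

Answer: M ≅ ℤ^2 ⊕ ℤ/2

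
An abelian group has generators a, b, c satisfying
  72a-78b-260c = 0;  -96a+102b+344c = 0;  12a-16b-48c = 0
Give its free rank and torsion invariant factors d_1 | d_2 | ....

Answer: M ≅ ℤ/2 ⊕ ℤ/4 ⊕ ℤ/12

Derivation:
rank_ℚ(R)=3; free=3−3=0
SNF(R) diag = [2, 4, 12] → torsion [2, 4, 12]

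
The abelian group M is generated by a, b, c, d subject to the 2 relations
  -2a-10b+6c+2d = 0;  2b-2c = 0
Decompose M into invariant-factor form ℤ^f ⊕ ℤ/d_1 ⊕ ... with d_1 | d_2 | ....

Answer: M ≅ ℤ^2 ⊕ ℤ/2 ⊕ ℤ/2

Derivation:
rank_ℚ(R)=2; free=4−2=2
SNF(R) diag = [2, 2] → torsion [2, 2]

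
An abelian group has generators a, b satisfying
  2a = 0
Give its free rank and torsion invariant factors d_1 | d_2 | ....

rank_ℚ(R)=1; free=2−1=1
SNF(R) diag = [2] → torsion [2]

Answer: M ≅ ℤ^1 ⊕ ℤ/2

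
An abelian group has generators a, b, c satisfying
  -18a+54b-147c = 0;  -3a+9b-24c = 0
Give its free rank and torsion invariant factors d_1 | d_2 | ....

rank_ℚ(R)=2; free=3−2=1
SNF(R) diag = [3, 3] → torsion [3, 3]

Answer: M ≅ ℤ^1 ⊕ ℤ/3 ⊕ ℤ/3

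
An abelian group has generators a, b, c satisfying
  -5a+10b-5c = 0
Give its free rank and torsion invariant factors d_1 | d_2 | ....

Answer: M ≅ ℤ^2 ⊕ ℤ/5

Derivation:
rank_ℚ(R)=1; free=3−1=2
SNF(R) diag = [5] → torsion [5]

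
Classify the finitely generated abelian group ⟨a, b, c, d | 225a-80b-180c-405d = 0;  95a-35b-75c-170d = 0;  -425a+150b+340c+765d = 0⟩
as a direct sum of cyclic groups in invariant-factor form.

Answer: M ≅ ℤ^1 ⊕ ℤ/5 ⊕ ℤ/5 ⊕ ℤ/10

Derivation:
rank_ℚ(R)=3; free=4−3=1
SNF(R) diag = [5, 5, 10] → torsion [5, 5, 10]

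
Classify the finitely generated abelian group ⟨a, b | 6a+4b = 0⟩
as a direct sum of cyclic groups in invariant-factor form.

Answer: M ≅ ℤ^1 ⊕ ℤ/2

Derivation:
rank_ℚ(R)=1; free=2−1=1
SNF(R) diag = [2] → torsion [2]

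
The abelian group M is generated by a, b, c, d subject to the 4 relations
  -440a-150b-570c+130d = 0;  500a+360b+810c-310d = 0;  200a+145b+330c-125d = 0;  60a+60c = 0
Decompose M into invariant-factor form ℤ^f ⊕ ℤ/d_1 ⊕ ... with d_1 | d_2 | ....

rank_ℚ(R)=4; free=4−4=0
SNF(R) diag = [5, 10, 30, 60] → torsion [5, 10, 30, 60]

Answer: M ≅ ℤ/5 ⊕ ℤ/10 ⊕ ℤ/30 ⊕ ℤ/60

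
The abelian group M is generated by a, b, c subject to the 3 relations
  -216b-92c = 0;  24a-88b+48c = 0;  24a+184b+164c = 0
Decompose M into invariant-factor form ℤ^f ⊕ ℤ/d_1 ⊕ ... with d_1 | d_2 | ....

rank_ℚ(R)=3; free=3−3=0
SNF(R) diag = [4, 8, 24] → torsion [4, 8, 24]

Answer: M ≅ ℤ/4 ⊕ ℤ/8 ⊕ ℤ/24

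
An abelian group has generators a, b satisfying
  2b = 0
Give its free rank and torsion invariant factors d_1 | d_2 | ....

Answer: M ≅ ℤ^1 ⊕ ℤ/2

Derivation:
rank_ℚ(R)=1; free=2−1=1
SNF(R) diag = [2] → torsion [2]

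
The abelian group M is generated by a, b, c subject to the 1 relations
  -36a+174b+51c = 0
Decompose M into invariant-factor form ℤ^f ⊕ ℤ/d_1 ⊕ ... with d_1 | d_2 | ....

rank_ℚ(R)=1; free=3−1=2
SNF(R) diag = [3] → torsion [3]

Answer: M ≅ ℤ^2 ⊕ ℤ/3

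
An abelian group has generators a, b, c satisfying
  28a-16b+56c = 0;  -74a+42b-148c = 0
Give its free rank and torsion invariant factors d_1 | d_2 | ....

rank_ℚ(R)=2; free=3−2=1
SNF(R) diag = [2, 4] → torsion [2, 4]

Answer: M ≅ ℤ^1 ⊕ ℤ/2 ⊕ ℤ/4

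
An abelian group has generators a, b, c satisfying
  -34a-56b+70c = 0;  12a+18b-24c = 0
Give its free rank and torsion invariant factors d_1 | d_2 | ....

Answer: M ≅ ℤ^1 ⊕ ℤ/2 ⊕ ℤ/6

Derivation:
rank_ℚ(R)=2; free=3−2=1
SNF(R) diag = [2, 6] → torsion [2, 6]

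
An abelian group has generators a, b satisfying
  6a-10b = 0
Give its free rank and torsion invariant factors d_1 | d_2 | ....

rank_ℚ(R)=1; free=2−1=1
SNF(R) diag = [2] → torsion [2]

Answer: M ≅ ℤ^1 ⊕ ℤ/2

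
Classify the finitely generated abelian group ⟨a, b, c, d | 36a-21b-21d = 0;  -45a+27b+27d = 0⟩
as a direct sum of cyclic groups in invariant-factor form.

Answer: M ≅ ℤ^2 ⊕ ℤ/3 ⊕ ℤ/9

Derivation:
rank_ℚ(R)=2; free=4−2=2
SNF(R) diag = [3, 9] → torsion [3, 9]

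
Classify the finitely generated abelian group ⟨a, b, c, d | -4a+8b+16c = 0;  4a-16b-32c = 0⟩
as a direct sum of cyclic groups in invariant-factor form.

Answer: M ≅ ℤ^2 ⊕ ℤ/4 ⊕ ℤ/8

Derivation:
rank_ℚ(R)=2; free=4−2=2
SNF(R) diag = [4, 8] → torsion [4, 8]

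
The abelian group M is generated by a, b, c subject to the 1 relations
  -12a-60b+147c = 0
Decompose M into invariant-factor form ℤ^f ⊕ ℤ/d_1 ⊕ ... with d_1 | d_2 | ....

Answer: M ≅ ℤ^2 ⊕ ℤ/3

Derivation:
rank_ℚ(R)=1; free=3−1=2
SNF(R) diag = [3] → torsion [3]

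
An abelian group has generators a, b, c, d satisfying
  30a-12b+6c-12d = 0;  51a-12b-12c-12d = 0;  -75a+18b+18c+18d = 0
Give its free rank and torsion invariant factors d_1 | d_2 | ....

Answer: M ≅ ℤ^1 ⊕ ℤ/3 ⊕ ℤ/6 ⊕ ℤ/18

Derivation:
rank_ℚ(R)=3; free=4−3=1
SNF(R) diag = [3, 6, 18] → torsion [3, 6, 18]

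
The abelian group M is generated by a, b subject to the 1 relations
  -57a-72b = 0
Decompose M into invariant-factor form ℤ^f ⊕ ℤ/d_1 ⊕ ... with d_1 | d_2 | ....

Answer: M ≅ ℤ^1 ⊕ ℤ/3

Derivation:
rank_ℚ(R)=1; free=2−1=1
SNF(R) diag = [3] → torsion [3]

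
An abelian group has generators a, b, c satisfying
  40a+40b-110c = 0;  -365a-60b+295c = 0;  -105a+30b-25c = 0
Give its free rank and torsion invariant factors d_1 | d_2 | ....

Answer: M ≅ ℤ/5 ⊕ ℤ/10 ⊕ ℤ/10

Derivation:
rank_ℚ(R)=3; free=3−3=0
SNF(R) diag = [5, 10, 10] → torsion [5, 10, 10]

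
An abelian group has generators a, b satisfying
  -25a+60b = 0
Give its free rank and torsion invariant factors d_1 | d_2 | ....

rank_ℚ(R)=1; free=2−1=1
SNF(R) diag = [5] → torsion [5]

Answer: M ≅ ℤ^1 ⊕ ℤ/5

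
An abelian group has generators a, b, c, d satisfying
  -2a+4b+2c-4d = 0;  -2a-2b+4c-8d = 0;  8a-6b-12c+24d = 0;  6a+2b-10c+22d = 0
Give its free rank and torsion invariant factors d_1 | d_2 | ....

Answer: M ≅ ℤ/2 ⊕ ℤ/2 ⊕ ℤ/2 ⊕ ℤ/2

Derivation:
rank_ℚ(R)=4; free=4−4=0
SNF(R) diag = [2, 2, 2, 2] → torsion [2, 2, 2, 2]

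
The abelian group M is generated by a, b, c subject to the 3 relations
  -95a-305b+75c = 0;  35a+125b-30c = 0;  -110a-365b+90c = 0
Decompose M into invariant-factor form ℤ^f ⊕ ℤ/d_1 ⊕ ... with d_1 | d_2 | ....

Answer: M ≅ ℤ/5 ⊕ ℤ/15 ⊕ ℤ/15

Derivation:
rank_ℚ(R)=3; free=3−3=0
SNF(R) diag = [5, 15, 15] → torsion [5, 15, 15]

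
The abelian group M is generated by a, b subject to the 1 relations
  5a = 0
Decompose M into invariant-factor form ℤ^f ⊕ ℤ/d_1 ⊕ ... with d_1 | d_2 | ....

Answer: M ≅ ℤ^1 ⊕ ℤ/5

Derivation:
rank_ℚ(R)=1; free=2−1=1
SNF(R) diag = [5] → torsion [5]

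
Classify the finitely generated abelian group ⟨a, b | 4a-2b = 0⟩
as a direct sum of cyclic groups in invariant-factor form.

Answer: M ≅ ℤ^1 ⊕ ℤ/2

Derivation:
rank_ℚ(R)=1; free=2−1=1
SNF(R) diag = [2] → torsion [2]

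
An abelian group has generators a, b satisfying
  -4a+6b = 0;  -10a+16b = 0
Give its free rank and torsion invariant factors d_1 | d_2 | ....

Answer: M ≅ ℤ/2 ⊕ ℤ/2

Derivation:
rank_ℚ(R)=2; free=2−2=0
SNF(R) diag = [2, 2] → torsion [2, 2]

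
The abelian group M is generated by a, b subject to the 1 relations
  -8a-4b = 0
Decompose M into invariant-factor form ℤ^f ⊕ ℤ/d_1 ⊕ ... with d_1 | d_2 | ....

rank_ℚ(R)=1; free=2−1=1
SNF(R) diag = [4] → torsion [4]

Answer: M ≅ ℤ^1 ⊕ ℤ/4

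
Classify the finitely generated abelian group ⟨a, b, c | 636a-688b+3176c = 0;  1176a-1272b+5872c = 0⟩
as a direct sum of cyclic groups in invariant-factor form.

rank_ℚ(R)=2; free=3−2=1
SNF(R) diag = [4, 8] → torsion [4, 8]

Answer: M ≅ ℤ^1 ⊕ ℤ/4 ⊕ ℤ/8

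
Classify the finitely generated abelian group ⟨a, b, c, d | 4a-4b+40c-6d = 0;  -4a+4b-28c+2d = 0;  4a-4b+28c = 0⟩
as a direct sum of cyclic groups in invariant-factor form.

rank_ℚ(R)=3; free=4−3=1
SNF(R) diag = [2, 4, 12] → torsion [2, 4, 12]

Answer: M ≅ ℤ^1 ⊕ ℤ/2 ⊕ ℤ/4 ⊕ ℤ/12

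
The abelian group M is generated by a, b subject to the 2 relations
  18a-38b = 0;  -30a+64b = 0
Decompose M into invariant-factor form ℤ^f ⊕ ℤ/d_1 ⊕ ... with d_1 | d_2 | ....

Answer: M ≅ ℤ/2 ⊕ ℤ/6

Derivation:
rank_ℚ(R)=2; free=2−2=0
SNF(R) diag = [2, 6] → torsion [2, 6]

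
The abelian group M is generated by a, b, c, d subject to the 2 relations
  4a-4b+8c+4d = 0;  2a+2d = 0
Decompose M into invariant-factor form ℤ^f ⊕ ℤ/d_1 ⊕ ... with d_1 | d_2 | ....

Answer: M ≅ ℤ^2 ⊕ ℤ/2 ⊕ ℤ/4

Derivation:
rank_ℚ(R)=2; free=4−2=2
SNF(R) diag = [2, 4] → torsion [2, 4]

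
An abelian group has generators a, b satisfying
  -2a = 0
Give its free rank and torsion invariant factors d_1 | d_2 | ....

rank_ℚ(R)=1; free=2−1=1
SNF(R) diag = [2] → torsion [2]

Answer: M ≅ ℤ^1 ⊕ ℤ/2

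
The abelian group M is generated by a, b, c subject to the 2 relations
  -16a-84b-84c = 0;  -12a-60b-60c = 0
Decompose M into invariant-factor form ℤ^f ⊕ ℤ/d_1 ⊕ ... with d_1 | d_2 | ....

rank_ℚ(R)=2; free=3−2=1
SNF(R) diag = [4, 12] → torsion [4, 12]

Answer: M ≅ ℤ^1 ⊕ ℤ/4 ⊕ ℤ/12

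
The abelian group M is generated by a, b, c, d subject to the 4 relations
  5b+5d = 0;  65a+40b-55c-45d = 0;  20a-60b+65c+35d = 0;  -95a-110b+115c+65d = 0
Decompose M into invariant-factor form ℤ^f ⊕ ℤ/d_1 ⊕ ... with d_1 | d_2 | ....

Answer: M ≅ ℤ/5 ⊕ ℤ/5 ⊕ ℤ/15 ⊕ ℤ/30

Derivation:
rank_ℚ(R)=4; free=4−4=0
SNF(R) diag = [5, 5, 15, 30] → torsion [5, 5, 15, 30]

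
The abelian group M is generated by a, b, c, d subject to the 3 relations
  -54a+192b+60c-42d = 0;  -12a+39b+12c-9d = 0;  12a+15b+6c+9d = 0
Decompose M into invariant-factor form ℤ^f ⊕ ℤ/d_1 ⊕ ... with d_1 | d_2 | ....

rank_ℚ(R)=3; free=4−3=1
SNF(R) diag = [3, 6, 18] → torsion [3, 6, 18]

Answer: M ≅ ℤ^1 ⊕ ℤ/3 ⊕ ℤ/6 ⊕ ℤ/18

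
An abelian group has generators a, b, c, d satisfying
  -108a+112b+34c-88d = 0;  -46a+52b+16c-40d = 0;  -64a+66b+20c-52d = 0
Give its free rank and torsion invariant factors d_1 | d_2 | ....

rank_ℚ(R)=3; free=4−3=1
SNF(R) diag = [2, 2, 2] → torsion [2, 2, 2]

Answer: M ≅ ℤ^1 ⊕ ℤ/2 ⊕ ℤ/2 ⊕ ℤ/2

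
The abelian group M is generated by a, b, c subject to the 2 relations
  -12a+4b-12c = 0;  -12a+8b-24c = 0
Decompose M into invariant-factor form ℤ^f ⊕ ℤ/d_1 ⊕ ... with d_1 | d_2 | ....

rank_ℚ(R)=2; free=3−2=1
SNF(R) diag = [4, 12] → torsion [4, 12]

Answer: M ≅ ℤ^1 ⊕ ℤ/4 ⊕ ℤ/12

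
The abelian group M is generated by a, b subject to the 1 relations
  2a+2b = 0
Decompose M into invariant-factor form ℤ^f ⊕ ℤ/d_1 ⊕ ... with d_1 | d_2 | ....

Answer: M ≅ ℤ^1 ⊕ ℤ/2

Derivation:
rank_ℚ(R)=1; free=2−1=1
SNF(R) diag = [2] → torsion [2]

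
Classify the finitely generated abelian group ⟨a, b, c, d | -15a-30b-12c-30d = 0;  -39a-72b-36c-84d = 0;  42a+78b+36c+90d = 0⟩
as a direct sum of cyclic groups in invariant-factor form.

Answer: M ≅ ℤ^1 ⊕ ℤ/3 ⊕ ℤ/6 ⊕ ℤ/12

Derivation:
rank_ℚ(R)=3; free=4−3=1
SNF(R) diag = [3, 6, 12] → torsion [3, 6, 12]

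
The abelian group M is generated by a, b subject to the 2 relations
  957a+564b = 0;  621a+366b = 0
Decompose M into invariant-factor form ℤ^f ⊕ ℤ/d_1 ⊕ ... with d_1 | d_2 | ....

rank_ℚ(R)=2; free=2−2=0
SNF(R) diag = [3, 6] → torsion [3, 6]

Answer: M ≅ ℤ/3 ⊕ ℤ/6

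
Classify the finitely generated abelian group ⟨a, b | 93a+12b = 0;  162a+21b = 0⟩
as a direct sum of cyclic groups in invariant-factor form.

Answer: M ≅ ℤ/3 ⊕ ℤ/3

Derivation:
rank_ℚ(R)=2; free=2−2=0
SNF(R) diag = [3, 3] → torsion [3, 3]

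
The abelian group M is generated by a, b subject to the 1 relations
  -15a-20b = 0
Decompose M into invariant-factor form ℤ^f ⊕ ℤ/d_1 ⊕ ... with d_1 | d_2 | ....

Answer: M ≅ ℤ^1 ⊕ ℤ/5

Derivation:
rank_ℚ(R)=1; free=2−1=1
SNF(R) diag = [5] → torsion [5]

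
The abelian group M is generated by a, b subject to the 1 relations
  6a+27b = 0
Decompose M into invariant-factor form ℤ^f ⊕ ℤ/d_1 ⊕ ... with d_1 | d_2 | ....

rank_ℚ(R)=1; free=2−1=1
SNF(R) diag = [3] → torsion [3]

Answer: M ≅ ℤ^1 ⊕ ℤ/3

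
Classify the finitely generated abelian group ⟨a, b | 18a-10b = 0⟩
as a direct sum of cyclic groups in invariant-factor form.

Answer: M ≅ ℤ^1 ⊕ ℤ/2

Derivation:
rank_ℚ(R)=1; free=2−1=1
SNF(R) diag = [2] → torsion [2]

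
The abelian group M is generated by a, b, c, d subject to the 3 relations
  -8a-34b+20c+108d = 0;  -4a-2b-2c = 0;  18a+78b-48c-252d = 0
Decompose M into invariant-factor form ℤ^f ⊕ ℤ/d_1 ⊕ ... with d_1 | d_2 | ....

rank_ℚ(R)=3; free=4−3=1
SNF(R) diag = [2, 6, 18] → torsion [2, 6, 18]

Answer: M ≅ ℤ^1 ⊕ ℤ/2 ⊕ ℤ/6 ⊕ ℤ/18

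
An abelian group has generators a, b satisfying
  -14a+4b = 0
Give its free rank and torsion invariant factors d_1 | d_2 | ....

Answer: M ≅ ℤ^1 ⊕ ℤ/2

Derivation:
rank_ℚ(R)=1; free=2−1=1
SNF(R) diag = [2] → torsion [2]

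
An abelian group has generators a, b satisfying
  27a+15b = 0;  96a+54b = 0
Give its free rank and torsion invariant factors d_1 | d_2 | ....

rank_ℚ(R)=2; free=2−2=0
SNF(R) diag = [3, 6] → torsion [3, 6]

Answer: M ≅ ℤ/3 ⊕ ℤ/6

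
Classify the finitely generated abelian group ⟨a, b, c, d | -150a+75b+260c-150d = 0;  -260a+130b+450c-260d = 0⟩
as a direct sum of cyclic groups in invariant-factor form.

rank_ℚ(R)=2; free=4−2=2
SNF(R) diag = [5, 10] → torsion [5, 10]

Answer: M ≅ ℤ^2 ⊕ ℤ/5 ⊕ ℤ/10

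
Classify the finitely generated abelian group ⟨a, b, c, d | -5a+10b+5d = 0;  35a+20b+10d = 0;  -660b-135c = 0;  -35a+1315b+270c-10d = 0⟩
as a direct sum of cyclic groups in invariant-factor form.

Answer: M ≅ ℤ/5 ⊕ ℤ/15 ⊕ ℤ/45 ⊕ ℤ/135

Derivation:
rank_ℚ(R)=4; free=4−4=0
SNF(R) diag = [5, 15, 45, 135] → torsion [5, 15, 45, 135]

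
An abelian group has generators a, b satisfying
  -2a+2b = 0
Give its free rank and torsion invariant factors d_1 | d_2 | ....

rank_ℚ(R)=1; free=2−1=1
SNF(R) diag = [2] → torsion [2]

Answer: M ≅ ℤ^1 ⊕ ℤ/2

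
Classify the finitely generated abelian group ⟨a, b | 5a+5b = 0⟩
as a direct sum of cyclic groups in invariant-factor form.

Answer: M ≅ ℤ^1 ⊕ ℤ/5

Derivation:
rank_ℚ(R)=1; free=2−1=1
SNF(R) diag = [5] → torsion [5]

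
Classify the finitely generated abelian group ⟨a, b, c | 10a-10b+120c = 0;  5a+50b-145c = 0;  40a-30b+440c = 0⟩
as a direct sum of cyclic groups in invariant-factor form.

Answer: M ≅ ℤ/5 ⊕ ℤ/10 ⊕ ℤ/30

Derivation:
rank_ℚ(R)=3; free=3−3=0
SNF(R) diag = [5, 10, 30] → torsion [5, 10, 30]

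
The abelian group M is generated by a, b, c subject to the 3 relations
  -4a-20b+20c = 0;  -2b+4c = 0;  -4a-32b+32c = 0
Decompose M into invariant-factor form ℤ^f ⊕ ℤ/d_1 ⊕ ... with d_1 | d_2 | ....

rank_ℚ(R)=3; free=3−3=0
SNF(R) diag = [2, 4, 12] → torsion [2, 4, 12]

Answer: M ≅ ℤ/2 ⊕ ℤ/4 ⊕ ℤ/12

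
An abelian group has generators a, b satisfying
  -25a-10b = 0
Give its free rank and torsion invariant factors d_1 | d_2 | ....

Answer: M ≅ ℤ^1 ⊕ ℤ/5

Derivation:
rank_ℚ(R)=1; free=2−1=1
SNF(R) diag = [5] → torsion [5]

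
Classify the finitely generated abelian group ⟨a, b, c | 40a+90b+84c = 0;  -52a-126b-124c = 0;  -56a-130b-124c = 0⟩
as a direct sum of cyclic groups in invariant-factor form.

rank_ℚ(R)=3; free=3−3=0
SNF(R) diag = [2, 4, 8] → torsion [2, 4, 8]

Answer: M ≅ ℤ/2 ⊕ ℤ/4 ⊕ ℤ/8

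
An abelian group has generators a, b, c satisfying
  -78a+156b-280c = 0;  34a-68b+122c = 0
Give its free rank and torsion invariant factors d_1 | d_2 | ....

Answer: M ≅ ℤ^1 ⊕ ℤ/2 ⊕ ℤ/2

Derivation:
rank_ℚ(R)=2; free=3−2=1
SNF(R) diag = [2, 2] → torsion [2, 2]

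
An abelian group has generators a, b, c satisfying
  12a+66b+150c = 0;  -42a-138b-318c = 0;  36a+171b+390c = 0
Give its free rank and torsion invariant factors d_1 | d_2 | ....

rank_ℚ(R)=3; free=3−3=0
SNF(R) diag = [3, 6, 6] → torsion [3, 6, 6]

Answer: M ≅ ℤ/3 ⊕ ℤ/6 ⊕ ℤ/6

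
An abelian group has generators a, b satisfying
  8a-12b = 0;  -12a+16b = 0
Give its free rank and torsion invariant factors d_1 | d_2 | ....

rank_ℚ(R)=2; free=2−2=0
SNF(R) diag = [4, 4] → torsion [4, 4]

Answer: M ≅ ℤ/4 ⊕ ℤ/4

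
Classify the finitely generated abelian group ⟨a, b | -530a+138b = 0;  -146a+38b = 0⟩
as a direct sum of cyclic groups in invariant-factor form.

Answer: M ≅ ℤ/2 ⊕ ℤ/4

Derivation:
rank_ℚ(R)=2; free=2−2=0
SNF(R) diag = [2, 4] → torsion [2, 4]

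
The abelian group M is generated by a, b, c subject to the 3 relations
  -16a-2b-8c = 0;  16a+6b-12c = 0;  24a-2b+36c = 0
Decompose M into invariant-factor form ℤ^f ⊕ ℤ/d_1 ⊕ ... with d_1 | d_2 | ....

rank_ℚ(R)=3; free=3−3=0
SNF(R) diag = [2, 4, 8] → torsion [2, 4, 8]

Answer: M ≅ ℤ/2 ⊕ ℤ/4 ⊕ ℤ/8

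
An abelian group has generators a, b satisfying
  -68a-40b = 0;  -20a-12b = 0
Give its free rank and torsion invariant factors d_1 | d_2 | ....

rank_ℚ(R)=2; free=2−2=0
SNF(R) diag = [4, 4] → torsion [4, 4]

Answer: M ≅ ℤ/4 ⊕ ℤ/4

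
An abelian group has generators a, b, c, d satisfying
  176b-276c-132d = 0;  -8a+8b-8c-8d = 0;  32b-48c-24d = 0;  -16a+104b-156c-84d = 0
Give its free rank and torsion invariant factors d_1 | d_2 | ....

rank_ℚ(R)=4; free=4−4=0
SNF(R) diag = [4, 8, 8, 24] → torsion [4, 8, 8, 24]

Answer: M ≅ ℤ/4 ⊕ ℤ/8 ⊕ ℤ/8 ⊕ ℤ/24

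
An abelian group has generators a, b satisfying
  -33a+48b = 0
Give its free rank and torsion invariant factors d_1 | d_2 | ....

Answer: M ≅ ℤ^1 ⊕ ℤ/3

Derivation:
rank_ℚ(R)=1; free=2−1=1
SNF(R) diag = [3] → torsion [3]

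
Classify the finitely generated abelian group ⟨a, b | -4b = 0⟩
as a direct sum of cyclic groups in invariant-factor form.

rank_ℚ(R)=1; free=2−1=1
SNF(R) diag = [4] → torsion [4]

Answer: M ≅ ℤ^1 ⊕ ℤ/4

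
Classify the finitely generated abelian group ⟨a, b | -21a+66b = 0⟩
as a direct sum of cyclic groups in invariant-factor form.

rank_ℚ(R)=1; free=2−1=1
SNF(R) diag = [3] → torsion [3]

Answer: M ≅ ℤ^1 ⊕ ℤ/3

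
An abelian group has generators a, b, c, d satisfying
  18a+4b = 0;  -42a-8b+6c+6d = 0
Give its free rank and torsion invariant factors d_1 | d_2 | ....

rank_ℚ(R)=2; free=4−2=2
SNF(R) diag = [2, 6] → torsion [2, 6]

Answer: M ≅ ℤ^2 ⊕ ℤ/2 ⊕ ℤ/6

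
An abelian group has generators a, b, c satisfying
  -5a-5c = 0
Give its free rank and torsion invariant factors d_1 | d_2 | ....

Answer: M ≅ ℤ^2 ⊕ ℤ/5

Derivation:
rank_ℚ(R)=1; free=3−1=2
SNF(R) diag = [5] → torsion [5]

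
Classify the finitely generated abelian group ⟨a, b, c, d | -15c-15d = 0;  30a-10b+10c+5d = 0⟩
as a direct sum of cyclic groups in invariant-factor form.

rank_ℚ(R)=2; free=4−2=2
SNF(R) diag = [5, 15] → torsion [5, 15]

Answer: M ≅ ℤ^2 ⊕ ℤ/5 ⊕ ℤ/15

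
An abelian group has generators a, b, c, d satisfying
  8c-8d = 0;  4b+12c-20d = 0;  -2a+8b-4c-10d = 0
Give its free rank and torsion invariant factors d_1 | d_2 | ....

Answer: M ≅ ℤ^1 ⊕ ℤ/2 ⊕ ℤ/4 ⊕ ℤ/8

Derivation:
rank_ℚ(R)=3; free=4−3=1
SNF(R) diag = [2, 4, 8] → torsion [2, 4, 8]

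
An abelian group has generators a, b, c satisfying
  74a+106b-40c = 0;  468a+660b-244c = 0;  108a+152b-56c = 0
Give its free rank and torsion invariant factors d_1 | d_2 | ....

rank_ℚ(R)=3; free=3−3=0
SNF(R) diag = [2, 4, 4] → torsion [2, 4, 4]

Answer: M ≅ ℤ/2 ⊕ ℤ/4 ⊕ ℤ/4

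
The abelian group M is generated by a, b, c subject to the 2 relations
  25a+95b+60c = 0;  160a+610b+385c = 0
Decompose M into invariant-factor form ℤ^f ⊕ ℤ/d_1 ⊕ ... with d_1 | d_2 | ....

rank_ℚ(R)=2; free=3−2=1
SNF(R) diag = [5, 5] → torsion [5, 5]

Answer: M ≅ ℤ^1 ⊕ ℤ/5 ⊕ ℤ/5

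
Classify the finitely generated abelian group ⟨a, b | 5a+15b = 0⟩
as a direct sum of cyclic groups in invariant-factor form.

rank_ℚ(R)=1; free=2−1=1
SNF(R) diag = [5] → torsion [5]

Answer: M ≅ ℤ^1 ⊕ ℤ/5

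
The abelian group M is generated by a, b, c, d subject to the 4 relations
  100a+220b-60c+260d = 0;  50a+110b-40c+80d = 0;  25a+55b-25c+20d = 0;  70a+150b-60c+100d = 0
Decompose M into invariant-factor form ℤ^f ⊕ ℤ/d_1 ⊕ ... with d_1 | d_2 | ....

Answer: M ≅ ℤ/5 ⊕ ℤ/10 ⊕ ℤ/20 ⊕ ℤ/20

Derivation:
rank_ℚ(R)=4; free=4−4=0
SNF(R) diag = [5, 10, 20, 20] → torsion [5, 10, 20, 20]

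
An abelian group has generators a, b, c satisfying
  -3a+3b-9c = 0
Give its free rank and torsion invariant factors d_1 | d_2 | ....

rank_ℚ(R)=1; free=3−1=2
SNF(R) diag = [3] → torsion [3]

Answer: M ≅ ℤ^2 ⊕ ℤ/3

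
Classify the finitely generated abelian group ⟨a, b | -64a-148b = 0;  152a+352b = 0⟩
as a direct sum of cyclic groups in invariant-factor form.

Answer: M ≅ ℤ/4 ⊕ ℤ/8

Derivation:
rank_ℚ(R)=2; free=2−2=0
SNF(R) diag = [4, 8] → torsion [4, 8]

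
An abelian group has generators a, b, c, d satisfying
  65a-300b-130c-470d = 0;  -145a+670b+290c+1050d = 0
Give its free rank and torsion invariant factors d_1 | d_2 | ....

rank_ℚ(R)=2; free=4−2=2
SNF(R) diag = [5, 10] → torsion [5, 10]

Answer: M ≅ ℤ^2 ⊕ ℤ/5 ⊕ ℤ/10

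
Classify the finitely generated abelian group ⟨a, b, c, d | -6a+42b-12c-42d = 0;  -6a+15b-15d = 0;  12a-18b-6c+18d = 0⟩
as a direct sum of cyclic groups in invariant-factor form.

Answer: M ≅ ℤ^1 ⊕ ℤ/3 ⊕ ℤ/6 ⊕ ℤ/6

Derivation:
rank_ℚ(R)=3; free=4−3=1
SNF(R) diag = [3, 6, 6] → torsion [3, 6, 6]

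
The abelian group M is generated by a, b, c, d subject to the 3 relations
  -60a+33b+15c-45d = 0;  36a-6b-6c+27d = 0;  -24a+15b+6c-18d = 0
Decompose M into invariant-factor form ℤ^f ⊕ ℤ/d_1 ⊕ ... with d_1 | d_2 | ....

rank_ℚ(R)=3; free=4−3=1
SNF(R) diag = [3, 3, 9] → torsion [3, 3, 9]

Answer: M ≅ ℤ^1 ⊕ ℤ/3 ⊕ ℤ/3 ⊕ ℤ/9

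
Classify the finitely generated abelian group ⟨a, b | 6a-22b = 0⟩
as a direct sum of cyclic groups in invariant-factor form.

rank_ℚ(R)=1; free=2−1=1
SNF(R) diag = [2] → torsion [2]

Answer: M ≅ ℤ^1 ⊕ ℤ/2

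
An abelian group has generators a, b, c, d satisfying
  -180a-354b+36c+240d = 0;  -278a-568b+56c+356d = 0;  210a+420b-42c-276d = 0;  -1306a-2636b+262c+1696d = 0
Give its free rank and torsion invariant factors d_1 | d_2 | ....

Answer: M ≅ ℤ/2 ⊕ ℤ/6 ⊕ ℤ/6 ⊕ ℤ/12

Derivation:
rank_ℚ(R)=4; free=4−4=0
SNF(R) diag = [2, 6, 6, 12] → torsion [2, 6, 6, 12]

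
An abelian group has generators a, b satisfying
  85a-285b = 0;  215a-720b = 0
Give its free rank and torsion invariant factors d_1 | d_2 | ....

Answer: M ≅ ℤ/5 ⊕ ℤ/15

Derivation:
rank_ℚ(R)=2; free=2−2=0
SNF(R) diag = [5, 15] → torsion [5, 15]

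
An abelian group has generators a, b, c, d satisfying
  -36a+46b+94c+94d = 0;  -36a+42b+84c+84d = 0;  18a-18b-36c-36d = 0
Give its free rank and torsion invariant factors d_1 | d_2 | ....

rank_ℚ(R)=3; free=4−3=1
SNF(R) diag = [2, 6, 18] → torsion [2, 6, 18]

Answer: M ≅ ℤ^1 ⊕ ℤ/2 ⊕ ℤ/6 ⊕ ℤ/18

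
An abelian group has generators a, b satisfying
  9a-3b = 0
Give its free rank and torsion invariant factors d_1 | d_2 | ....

rank_ℚ(R)=1; free=2−1=1
SNF(R) diag = [3] → torsion [3]

Answer: M ≅ ℤ^1 ⊕ ℤ/3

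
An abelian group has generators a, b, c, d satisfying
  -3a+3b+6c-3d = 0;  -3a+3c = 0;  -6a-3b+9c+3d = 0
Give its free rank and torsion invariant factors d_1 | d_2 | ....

Answer: M ≅ ℤ^1 ⊕ ℤ/3 ⊕ ℤ/3 ⊕ ℤ/6

Derivation:
rank_ℚ(R)=3; free=4−3=1
SNF(R) diag = [3, 3, 6] → torsion [3, 3, 6]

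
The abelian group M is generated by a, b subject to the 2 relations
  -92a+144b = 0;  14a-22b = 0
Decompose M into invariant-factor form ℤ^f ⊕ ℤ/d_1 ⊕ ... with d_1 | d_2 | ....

rank_ℚ(R)=2; free=2−2=0
SNF(R) diag = [2, 4] → torsion [2, 4]

Answer: M ≅ ℤ/2 ⊕ ℤ/4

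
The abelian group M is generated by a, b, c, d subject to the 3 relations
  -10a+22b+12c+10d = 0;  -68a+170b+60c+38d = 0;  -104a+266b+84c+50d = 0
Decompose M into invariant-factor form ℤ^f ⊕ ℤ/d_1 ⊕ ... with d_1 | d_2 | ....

Answer: M ≅ ℤ^1 ⊕ ℤ/2 ⊕ ℤ/6 ⊕ ℤ/12

Derivation:
rank_ℚ(R)=3; free=4−3=1
SNF(R) diag = [2, 6, 12] → torsion [2, 6, 12]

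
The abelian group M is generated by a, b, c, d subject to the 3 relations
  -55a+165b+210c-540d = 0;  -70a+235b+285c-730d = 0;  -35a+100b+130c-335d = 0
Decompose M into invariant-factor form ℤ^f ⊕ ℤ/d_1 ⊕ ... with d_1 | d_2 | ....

Answer: M ≅ ℤ^1 ⊕ ℤ/5 ⊕ ℤ/5 ⊕ ℤ/5

Derivation:
rank_ℚ(R)=3; free=4−3=1
SNF(R) diag = [5, 5, 5] → torsion [5, 5, 5]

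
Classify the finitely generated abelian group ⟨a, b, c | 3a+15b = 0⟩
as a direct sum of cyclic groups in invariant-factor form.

rank_ℚ(R)=1; free=3−1=2
SNF(R) diag = [3] → torsion [3]

Answer: M ≅ ℤ^2 ⊕ ℤ/3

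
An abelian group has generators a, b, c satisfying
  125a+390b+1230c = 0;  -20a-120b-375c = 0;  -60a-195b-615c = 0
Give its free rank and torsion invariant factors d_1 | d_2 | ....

rank_ℚ(R)=3; free=3−3=0
SNF(R) diag = [5, 15, 45] → torsion [5, 15, 45]

Answer: M ≅ ℤ/5 ⊕ ℤ/15 ⊕ ℤ/45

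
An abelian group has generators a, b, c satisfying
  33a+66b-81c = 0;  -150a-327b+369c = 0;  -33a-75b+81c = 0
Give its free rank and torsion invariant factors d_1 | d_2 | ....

rank_ℚ(R)=3; free=3−3=0
SNF(R) diag = [3, 9, 9] → torsion [3, 9, 9]

Answer: M ≅ ℤ/3 ⊕ ℤ/9 ⊕ ℤ/9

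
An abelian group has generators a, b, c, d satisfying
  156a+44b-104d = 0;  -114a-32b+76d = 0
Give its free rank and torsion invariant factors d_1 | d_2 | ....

rank_ℚ(R)=2; free=4−2=2
SNF(R) diag = [2, 4] → torsion [2, 4]

Answer: M ≅ ℤ^2 ⊕ ℤ/2 ⊕ ℤ/4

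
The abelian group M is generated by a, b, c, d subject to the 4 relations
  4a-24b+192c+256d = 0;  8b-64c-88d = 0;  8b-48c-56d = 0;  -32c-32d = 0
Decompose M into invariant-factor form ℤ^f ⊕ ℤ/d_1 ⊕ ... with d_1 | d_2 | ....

Answer: M ≅ ℤ/4 ⊕ ℤ/8 ⊕ ℤ/16 ⊕ ℤ/32

Derivation:
rank_ℚ(R)=4; free=4−4=0
SNF(R) diag = [4, 8, 16, 32] → torsion [4, 8, 16, 32]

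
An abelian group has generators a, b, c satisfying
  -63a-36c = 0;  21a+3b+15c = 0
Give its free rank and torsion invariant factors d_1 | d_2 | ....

rank_ℚ(R)=2; free=3−2=1
SNF(R) diag = [3, 9] → torsion [3, 9]

Answer: M ≅ ℤ^1 ⊕ ℤ/3 ⊕ ℤ/9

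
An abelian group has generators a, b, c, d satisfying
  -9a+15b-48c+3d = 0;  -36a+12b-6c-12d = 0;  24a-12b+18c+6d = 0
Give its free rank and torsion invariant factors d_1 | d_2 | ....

rank_ℚ(R)=3; free=4−3=1
SNF(R) diag = [3, 6, 18] → torsion [3, 6, 18]

Answer: M ≅ ℤ^1 ⊕ ℤ/3 ⊕ ℤ/6 ⊕ ℤ/18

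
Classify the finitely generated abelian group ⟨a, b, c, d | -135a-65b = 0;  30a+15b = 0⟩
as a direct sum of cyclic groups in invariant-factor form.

rank_ℚ(R)=2; free=4−2=2
SNF(R) diag = [5, 15] → torsion [5, 15]

Answer: M ≅ ℤ^2 ⊕ ℤ/5 ⊕ ℤ/15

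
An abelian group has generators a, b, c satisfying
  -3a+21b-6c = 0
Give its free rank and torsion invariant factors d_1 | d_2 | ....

Answer: M ≅ ℤ^2 ⊕ ℤ/3

Derivation:
rank_ℚ(R)=1; free=3−1=2
SNF(R) diag = [3] → torsion [3]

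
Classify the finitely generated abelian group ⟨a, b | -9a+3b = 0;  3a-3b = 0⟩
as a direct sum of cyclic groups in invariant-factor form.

Answer: M ≅ ℤ/3 ⊕ ℤ/6

Derivation:
rank_ℚ(R)=2; free=2−2=0
SNF(R) diag = [3, 6] → torsion [3, 6]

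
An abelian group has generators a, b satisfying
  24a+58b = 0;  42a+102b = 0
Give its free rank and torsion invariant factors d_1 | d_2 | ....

Answer: M ≅ ℤ/2 ⊕ ℤ/6

Derivation:
rank_ℚ(R)=2; free=2−2=0
SNF(R) diag = [2, 6] → torsion [2, 6]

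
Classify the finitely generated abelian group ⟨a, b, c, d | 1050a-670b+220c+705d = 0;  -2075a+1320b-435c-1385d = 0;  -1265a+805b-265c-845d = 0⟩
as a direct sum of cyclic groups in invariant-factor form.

rank_ℚ(R)=3; free=4−3=1
SNF(R) diag = [5, 5, 15] → torsion [5, 5, 15]

Answer: M ≅ ℤ^1 ⊕ ℤ/5 ⊕ ℤ/5 ⊕ ℤ/15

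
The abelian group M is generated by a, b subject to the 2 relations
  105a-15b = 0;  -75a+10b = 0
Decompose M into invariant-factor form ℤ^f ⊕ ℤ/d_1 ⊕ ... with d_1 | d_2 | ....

Answer: M ≅ ℤ/5 ⊕ ℤ/15

Derivation:
rank_ℚ(R)=2; free=2−2=0
SNF(R) diag = [5, 15] → torsion [5, 15]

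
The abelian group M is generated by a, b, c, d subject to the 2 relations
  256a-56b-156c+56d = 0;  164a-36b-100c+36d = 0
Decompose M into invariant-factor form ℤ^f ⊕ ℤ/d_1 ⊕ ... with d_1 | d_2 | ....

Answer: M ≅ ℤ^2 ⊕ ℤ/4 ⊕ ℤ/4

Derivation:
rank_ℚ(R)=2; free=4−2=2
SNF(R) diag = [4, 4] → torsion [4, 4]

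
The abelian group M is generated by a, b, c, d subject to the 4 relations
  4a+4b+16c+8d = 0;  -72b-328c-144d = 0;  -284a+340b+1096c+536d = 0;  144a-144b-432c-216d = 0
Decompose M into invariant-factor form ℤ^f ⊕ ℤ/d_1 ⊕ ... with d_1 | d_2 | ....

Answer: M ≅ ℤ/4 ⊕ ℤ/8 ⊕ ℤ/24 ⊕ ℤ/72

Derivation:
rank_ℚ(R)=4; free=4−4=0
SNF(R) diag = [4, 8, 24, 72] → torsion [4, 8, 24, 72]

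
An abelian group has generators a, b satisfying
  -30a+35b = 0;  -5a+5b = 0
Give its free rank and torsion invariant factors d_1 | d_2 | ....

Answer: M ≅ ℤ/5 ⊕ ℤ/5

Derivation:
rank_ℚ(R)=2; free=2−2=0
SNF(R) diag = [5, 5] → torsion [5, 5]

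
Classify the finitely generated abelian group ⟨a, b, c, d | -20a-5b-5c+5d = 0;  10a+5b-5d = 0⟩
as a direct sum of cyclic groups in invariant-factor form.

Answer: M ≅ ℤ^2 ⊕ ℤ/5 ⊕ ℤ/5

Derivation:
rank_ℚ(R)=2; free=4−2=2
SNF(R) diag = [5, 5] → torsion [5, 5]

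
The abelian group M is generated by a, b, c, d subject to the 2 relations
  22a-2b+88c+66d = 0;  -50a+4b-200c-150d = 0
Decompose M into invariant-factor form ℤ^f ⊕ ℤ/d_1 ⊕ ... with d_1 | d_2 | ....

rank_ℚ(R)=2; free=4−2=2
SNF(R) diag = [2, 6] → torsion [2, 6]

Answer: M ≅ ℤ^2 ⊕ ℤ/2 ⊕ ℤ/6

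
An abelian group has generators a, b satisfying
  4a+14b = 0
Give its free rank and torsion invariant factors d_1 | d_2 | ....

Answer: M ≅ ℤ^1 ⊕ ℤ/2

Derivation:
rank_ℚ(R)=1; free=2−1=1
SNF(R) diag = [2] → torsion [2]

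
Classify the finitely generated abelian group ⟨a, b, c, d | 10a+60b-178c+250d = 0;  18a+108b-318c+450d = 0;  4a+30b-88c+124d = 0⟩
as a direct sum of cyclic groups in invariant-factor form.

Answer: M ≅ ℤ^1 ⊕ ℤ/2 ⊕ ℤ/6 ⊕ ℤ/12

Derivation:
rank_ℚ(R)=3; free=4−3=1
SNF(R) diag = [2, 6, 12] → torsion [2, 6, 12]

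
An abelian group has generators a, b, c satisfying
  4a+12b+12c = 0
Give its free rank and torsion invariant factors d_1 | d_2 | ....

Answer: M ≅ ℤ^2 ⊕ ℤ/4

Derivation:
rank_ℚ(R)=1; free=3−1=2
SNF(R) diag = [4] → torsion [4]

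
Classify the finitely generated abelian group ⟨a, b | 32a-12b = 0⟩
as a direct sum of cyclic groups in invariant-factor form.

rank_ℚ(R)=1; free=2−1=1
SNF(R) diag = [4] → torsion [4]

Answer: M ≅ ℤ^1 ⊕ ℤ/4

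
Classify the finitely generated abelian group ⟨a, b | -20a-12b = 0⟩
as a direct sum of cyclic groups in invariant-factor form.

Answer: M ≅ ℤ^1 ⊕ ℤ/4

Derivation:
rank_ℚ(R)=1; free=2−1=1
SNF(R) diag = [4] → torsion [4]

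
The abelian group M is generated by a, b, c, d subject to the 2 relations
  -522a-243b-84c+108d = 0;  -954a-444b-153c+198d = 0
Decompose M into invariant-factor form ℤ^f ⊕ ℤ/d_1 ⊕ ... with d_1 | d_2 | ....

Answer: M ≅ ℤ^2 ⊕ ℤ/3 ⊕ ℤ/3

Derivation:
rank_ℚ(R)=2; free=4−2=2
SNF(R) diag = [3, 3] → torsion [3, 3]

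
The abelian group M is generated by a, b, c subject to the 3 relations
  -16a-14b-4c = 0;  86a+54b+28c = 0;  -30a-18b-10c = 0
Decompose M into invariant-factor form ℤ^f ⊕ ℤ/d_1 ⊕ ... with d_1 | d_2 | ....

rank_ℚ(R)=3; free=3−3=0
SNF(R) diag = [2, 2, 2] → torsion [2, 2, 2]

Answer: M ≅ ℤ/2 ⊕ ℤ/2 ⊕ ℤ/2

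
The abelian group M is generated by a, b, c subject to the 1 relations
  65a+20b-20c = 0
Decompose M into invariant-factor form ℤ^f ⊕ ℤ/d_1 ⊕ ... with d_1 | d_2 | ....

rank_ℚ(R)=1; free=3−1=2
SNF(R) diag = [5] → torsion [5]

Answer: M ≅ ℤ^2 ⊕ ℤ/5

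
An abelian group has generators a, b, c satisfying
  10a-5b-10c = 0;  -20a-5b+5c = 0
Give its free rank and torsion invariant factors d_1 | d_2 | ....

rank_ℚ(R)=2; free=3−2=1
SNF(R) diag = [5, 15] → torsion [5, 15]

Answer: M ≅ ℤ^1 ⊕ ℤ/5 ⊕ ℤ/15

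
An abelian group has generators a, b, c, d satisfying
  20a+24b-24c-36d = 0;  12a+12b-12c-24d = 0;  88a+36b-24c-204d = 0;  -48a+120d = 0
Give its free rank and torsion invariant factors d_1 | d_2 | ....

rank_ℚ(R)=4; free=4−4=0
SNF(R) diag = [4, 12, 12, 24] → torsion [4, 12, 12, 24]

Answer: M ≅ ℤ/4 ⊕ ℤ/12 ⊕ ℤ/12 ⊕ ℤ/24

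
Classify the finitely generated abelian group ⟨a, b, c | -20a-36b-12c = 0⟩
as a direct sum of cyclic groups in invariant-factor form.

rank_ℚ(R)=1; free=3−1=2
SNF(R) diag = [4] → torsion [4]

Answer: M ≅ ℤ^2 ⊕ ℤ/4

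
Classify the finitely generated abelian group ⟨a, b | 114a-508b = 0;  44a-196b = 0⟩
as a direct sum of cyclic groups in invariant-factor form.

Answer: M ≅ ℤ/2 ⊕ ℤ/4

Derivation:
rank_ℚ(R)=2; free=2−2=0
SNF(R) diag = [2, 4] → torsion [2, 4]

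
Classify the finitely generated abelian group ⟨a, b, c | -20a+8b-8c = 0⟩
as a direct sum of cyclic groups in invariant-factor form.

rank_ℚ(R)=1; free=3−1=2
SNF(R) diag = [4] → torsion [4]

Answer: M ≅ ℤ^2 ⊕ ℤ/4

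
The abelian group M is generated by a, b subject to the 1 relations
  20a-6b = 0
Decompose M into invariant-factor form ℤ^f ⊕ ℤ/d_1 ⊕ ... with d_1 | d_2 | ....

rank_ℚ(R)=1; free=2−1=1
SNF(R) diag = [2] → torsion [2]

Answer: M ≅ ℤ^1 ⊕ ℤ/2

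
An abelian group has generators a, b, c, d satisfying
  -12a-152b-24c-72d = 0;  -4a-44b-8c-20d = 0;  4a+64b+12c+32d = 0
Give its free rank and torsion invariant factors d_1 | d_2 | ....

rank_ℚ(R)=3; free=4−3=1
SNF(R) diag = [4, 4, 4] → torsion [4, 4, 4]

Answer: M ≅ ℤ^1 ⊕ ℤ/4 ⊕ ℤ/4 ⊕ ℤ/4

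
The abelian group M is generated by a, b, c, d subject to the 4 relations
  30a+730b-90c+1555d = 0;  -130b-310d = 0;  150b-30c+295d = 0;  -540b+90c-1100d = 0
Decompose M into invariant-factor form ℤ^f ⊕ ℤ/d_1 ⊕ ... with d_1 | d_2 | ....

rank_ℚ(R)=4; free=4−4=0
SNF(R) diag = [5, 10, 30, 30] → torsion [5, 10, 30, 30]

Answer: M ≅ ℤ/5 ⊕ ℤ/10 ⊕ ℤ/30 ⊕ ℤ/30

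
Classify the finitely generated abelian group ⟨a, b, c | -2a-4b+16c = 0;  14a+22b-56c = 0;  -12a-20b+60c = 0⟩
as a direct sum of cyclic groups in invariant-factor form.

rank_ℚ(R)=3; free=3−3=0
SNF(R) diag = [2, 2, 4] → torsion [2, 2, 4]

Answer: M ≅ ℤ/2 ⊕ ℤ/2 ⊕ ℤ/4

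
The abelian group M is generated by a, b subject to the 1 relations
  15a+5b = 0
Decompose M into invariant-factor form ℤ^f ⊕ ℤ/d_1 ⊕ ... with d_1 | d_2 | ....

rank_ℚ(R)=1; free=2−1=1
SNF(R) diag = [5] → torsion [5]

Answer: M ≅ ℤ^1 ⊕ ℤ/5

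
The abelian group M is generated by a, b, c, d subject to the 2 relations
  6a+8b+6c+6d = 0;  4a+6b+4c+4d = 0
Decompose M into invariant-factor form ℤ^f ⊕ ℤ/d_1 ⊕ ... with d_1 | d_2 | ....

Answer: M ≅ ℤ^2 ⊕ ℤ/2 ⊕ ℤ/2

Derivation:
rank_ℚ(R)=2; free=4−2=2
SNF(R) diag = [2, 2] → torsion [2, 2]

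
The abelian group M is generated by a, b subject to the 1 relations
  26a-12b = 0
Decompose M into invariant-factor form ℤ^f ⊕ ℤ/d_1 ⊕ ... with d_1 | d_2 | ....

rank_ℚ(R)=1; free=2−1=1
SNF(R) diag = [2] → torsion [2]

Answer: M ≅ ℤ^1 ⊕ ℤ/2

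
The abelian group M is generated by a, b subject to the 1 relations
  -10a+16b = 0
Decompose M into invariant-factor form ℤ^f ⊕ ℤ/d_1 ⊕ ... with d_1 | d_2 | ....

rank_ℚ(R)=1; free=2−1=1
SNF(R) diag = [2] → torsion [2]

Answer: M ≅ ℤ^1 ⊕ ℤ/2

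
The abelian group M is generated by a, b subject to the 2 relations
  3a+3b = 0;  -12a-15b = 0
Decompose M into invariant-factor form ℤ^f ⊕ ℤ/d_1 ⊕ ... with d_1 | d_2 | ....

rank_ℚ(R)=2; free=2−2=0
SNF(R) diag = [3, 3] → torsion [3, 3]

Answer: M ≅ ℤ/3 ⊕ ℤ/3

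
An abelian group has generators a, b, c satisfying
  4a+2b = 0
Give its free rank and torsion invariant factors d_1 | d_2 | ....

rank_ℚ(R)=1; free=3−1=2
SNF(R) diag = [2] → torsion [2]

Answer: M ≅ ℤ^2 ⊕ ℤ/2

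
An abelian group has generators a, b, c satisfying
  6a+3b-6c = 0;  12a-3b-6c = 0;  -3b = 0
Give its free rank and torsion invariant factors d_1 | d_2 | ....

rank_ℚ(R)=3; free=3−3=0
SNF(R) diag = [3, 6, 6] → torsion [3, 6, 6]

Answer: M ≅ ℤ/3 ⊕ ℤ/6 ⊕ ℤ/6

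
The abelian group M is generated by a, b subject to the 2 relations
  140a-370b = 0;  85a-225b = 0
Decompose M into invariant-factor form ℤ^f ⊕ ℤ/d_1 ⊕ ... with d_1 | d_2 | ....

rank_ℚ(R)=2; free=2−2=0
SNF(R) diag = [5, 10] → torsion [5, 10]

Answer: M ≅ ℤ/5 ⊕ ℤ/10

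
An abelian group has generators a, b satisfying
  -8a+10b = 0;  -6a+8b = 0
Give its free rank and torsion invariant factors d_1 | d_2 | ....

Answer: M ≅ ℤ/2 ⊕ ℤ/2

Derivation:
rank_ℚ(R)=2; free=2−2=0
SNF(R) diag = [2, 2] → torsion [2, 2]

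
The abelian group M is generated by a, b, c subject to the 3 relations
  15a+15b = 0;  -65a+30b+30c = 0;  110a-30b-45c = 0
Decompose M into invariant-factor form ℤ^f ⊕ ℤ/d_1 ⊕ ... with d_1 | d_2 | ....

Answer: M ≅ ℤ/5 ⊕ ℤ/15 ⊕ ℤ/15

Derivation:
rank_ℚ(R)=3; free=3−3=0
SNF(R) diag = [5, 15, 15] → torsion [5, 15, 15]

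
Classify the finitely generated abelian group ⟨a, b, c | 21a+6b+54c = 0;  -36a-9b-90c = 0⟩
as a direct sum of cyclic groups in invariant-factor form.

Answer: M ≅ ℤ^1 ⊕ ℤ/3 ⊕ ℤ/9

Derivation:
rank_ℚ(R)=2; free=3−2=1
SNF(R) diag = [3, 9] → torsion [3, 9]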